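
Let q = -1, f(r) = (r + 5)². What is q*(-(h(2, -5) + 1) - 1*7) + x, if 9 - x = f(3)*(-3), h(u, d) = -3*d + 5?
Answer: 229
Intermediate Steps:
f(r) = (5 + r)²
h(u, d) = 5 - 3*d
x = 201 (x = 9 - (5 + 3)²*(-3) = 9 - 8²*(-3) = 9 - 64*(-3) = 9 - 1*(-192) = 9 + 192 = 201)
q*(-(h(2, -5) + 1) - 1*7) + x = -(-((5 - 3*(-5)) + 1) - 1*7) + 201 = -(-((5 + 15) + 1) - 7) + 201 = -(-(20 + 1) - 7) + 201 = -(-1*21 - 7) + 201 = -(-21 - 7) + 201 = -1*(-28) + 201 = 28 + 201 = 229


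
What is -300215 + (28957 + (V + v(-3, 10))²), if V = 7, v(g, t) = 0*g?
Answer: -271209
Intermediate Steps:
v(g, t) = 0
-300215 + (28957 + (V + v(-3, 10))²) = -300215 + (28957 + (7 + 0)²) = -300215 + (28957 + 7²) = -300215 + (28957 + 49) = -300215 + 29006 = -271209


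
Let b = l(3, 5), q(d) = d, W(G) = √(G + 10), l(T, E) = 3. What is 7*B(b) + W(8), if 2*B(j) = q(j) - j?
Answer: 3*√2 ≈ 4.2426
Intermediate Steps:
W(G) = √(10 + G)
b = 3
B(j) = 0 (B(j) = (j - j)/2 = (½)*0 = 0)
7*B(b) + W(8) = 7*0 + √(10 + 8) = 0 + √18 = 0 + 3*√2 = 3*√2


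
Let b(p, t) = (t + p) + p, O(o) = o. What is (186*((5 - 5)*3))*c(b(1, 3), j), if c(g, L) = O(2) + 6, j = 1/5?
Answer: 0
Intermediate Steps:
j = 1/5 ≈ 0.20000
b(p, t) = t + 2*p (b(p, t) = (p + t) + p = t + 2*p)
c(g, L) = 8 (c(g, L) = 2 + 6 = 8)
(186*((5 - 5)*3))*c(b(1, 3), j) = (186*((5 - 5)*3))*8 = (186*(0*3))*8 = (186*0)*8 = 0*8 = 0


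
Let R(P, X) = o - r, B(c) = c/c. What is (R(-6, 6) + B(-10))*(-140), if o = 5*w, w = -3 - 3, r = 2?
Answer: 4340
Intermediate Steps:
w = -6
B(c) = 1
o = -30 (o = 5*(-6) = -30)
R(P, X) = -32 (R(P, X) = -30 - 1*2 = -30 - 2 = -32)
(R(-6, 6) + B(-10))*(-140) = (-32 + 1)*(-140) = -31*(-140) = 4340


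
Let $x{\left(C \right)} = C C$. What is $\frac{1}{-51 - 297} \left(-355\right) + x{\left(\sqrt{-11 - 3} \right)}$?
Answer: $- \frac{4517}{348} \approx -12.98$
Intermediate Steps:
$x{\left(C \right)} = C^{2}$
$\frac{1}{-51 - 297} \left(-355\right) + x{\left(\sqrt{-11 - 3} \right)} = \frac{1}{-51 - 297} \left(-355\right) + \left(\sqrt{-11 - 3}\right)^{2} = \frac{1}{-348} \left(-355\right) + \left(\sqrt{-14}\right)^{2} = \left(- \frac{1}{348}\right) \left(-355\right) + \left(i \sqrt{14}\right)^{2} = \frac{355}{348} - 14 = - \frac{4517}{348}$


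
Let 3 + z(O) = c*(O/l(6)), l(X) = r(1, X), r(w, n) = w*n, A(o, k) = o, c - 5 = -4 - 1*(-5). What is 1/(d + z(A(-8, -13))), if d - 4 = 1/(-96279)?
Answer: -96279/673954 ≈ -0.14286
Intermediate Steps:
c = 6 (c = 5 + (-4 - 1*(-5)) = 5 + (-4 + 5) = 5 + 1 = 6)
r(w, n) = n*w
d = 385115/96279 (d = 4 + 1/(-96279) = 4 - 1/96279 = 385115/96279 ≈ 4.0000)
l(X) = X (l(X) = X*1 = X)
z(O) = -3 + O (z(O) = -3 + 6*(O/6) = -3 + O)
1/(d + z(A(-8, -13))) = 1/(385115/96279 + (-3 - 8)) = 1/(385115/96279 - 11) = 1/(-673954/96279) = -96279/673954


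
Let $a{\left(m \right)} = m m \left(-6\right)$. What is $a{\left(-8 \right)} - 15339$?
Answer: $-15723$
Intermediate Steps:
$a{\left(m \right)} = - 6 m^{2}$ ($a{\left(m \right)} = m^{2} \left(-6\right) = - 6 m^{2}$)
$a{\left(-8 \right)} - 15339 = - 6 \left(-8\right)^{2} - 15339 = \left(-6\right) 64 - 15339 = -384 - 15339 = -15723$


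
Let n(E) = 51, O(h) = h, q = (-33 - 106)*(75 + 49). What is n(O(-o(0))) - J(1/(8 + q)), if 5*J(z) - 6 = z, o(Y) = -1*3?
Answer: 4289773/86140 ≈ 49.800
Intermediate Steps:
o(Y) = -3
q = -17236 (q = -139*124 = -17236)
J(z) = 6/5 + z/5
n(O(-o(0))) - J(1/(8 + q)) = 51 - (6/5 + 1/(5*(8 - 17236))) = 51 - (6/5 + (1/5)/(-17228)) = 51 - (6/5 + (1/5)*(-1/17228)) = 51 - (6/5 - 1/86140) = 51 - 1*103367/86140 = 51 - 103367/86140 = 4289773/86140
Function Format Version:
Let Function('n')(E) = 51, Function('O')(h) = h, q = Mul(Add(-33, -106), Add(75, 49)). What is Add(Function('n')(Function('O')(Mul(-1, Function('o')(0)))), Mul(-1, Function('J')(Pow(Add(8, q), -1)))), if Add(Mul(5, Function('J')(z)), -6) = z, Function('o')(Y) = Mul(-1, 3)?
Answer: Rational(4289773, 86140) ≈ 49.800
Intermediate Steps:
Function('o')(Y) = -3
q = -17236 (q = Mul(-139, 124) = -17236)
Function('J')(z) = Add(Rational(6, 5), Mul(Rational(1, 5), z))
Add(Function('n')(Function('O')(Mul(-1, Function('o')(0)))), Mul(-1, Function('J')(Pow(Add(8, q), -1)))) = Add(51, Mul(-1, Add(Rational(6, 5), Mul(Rational(1, 5), Pow(Add(8, -17236), -1))))) = Add(51, Mul(-1, Add(Rational(6, 5), Mul(Rational(1, 5), Pow(-17228, -1))))) = Add(51, Mul(-1, Add(Rational(6, 5), Mul(Rational(1, 5), Rational(-1, 17228))))) = Add(51, Mul(-1, Add(Rational(6, 5), Rational(-1, 86140)))) = Add(51, Mul(-1, Rational(103367, 86140))) = Add(51, Rational(-103367, 86140)) = Rational(4289773, 86140)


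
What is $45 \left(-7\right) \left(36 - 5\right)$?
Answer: $-9765$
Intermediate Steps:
$45 \left(-7\right) \left(36 - 5\right) = \left(-315\right) 31 = -9765$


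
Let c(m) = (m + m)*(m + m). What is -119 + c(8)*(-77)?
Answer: -19831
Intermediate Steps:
c(m) = 4*m² (c(m) = (2*m)*(2*m) = 4*m²)
-119 + c(8)*(-77) = -119 + (4*8²)*(-77) = -119 + (4*64)*(-77) = -119 + 256*(-77) = -119 - 19712 = -19831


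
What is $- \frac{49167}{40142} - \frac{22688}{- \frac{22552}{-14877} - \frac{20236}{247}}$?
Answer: $\frac{43843432160223}{156068202226} \approx 280.92$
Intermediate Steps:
$- \frac{49167}{40142} - \frac{22688}{- \frac{22552}{-14877} - \frac{20236}{247}} = \left(-49167\right) \frac{1}{40142} - \frac{22688}{\left(-22552\right) \left(- \frac{1}{14877}\right) - \frac{20236}{247}} = - \frac{49167}{40142} - \frac{22688}{\frac{22552}{14877} - \frac{20236}{247}} = - \frac{49167}{40142} - \frac{22688}{- \frac{15551612}{193401}} = - \frac{49167}{40142} - - \frac{1096970472}{3887903} = - \frac{49167}{40142} + \frac{1096970472}{3887903} = \frac{43843432160223}{156068202226}$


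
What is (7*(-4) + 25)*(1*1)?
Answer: -3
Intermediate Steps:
(7*(-4) + 25)*(1*1) = (-28 + 25)*1 = -3*1 = -3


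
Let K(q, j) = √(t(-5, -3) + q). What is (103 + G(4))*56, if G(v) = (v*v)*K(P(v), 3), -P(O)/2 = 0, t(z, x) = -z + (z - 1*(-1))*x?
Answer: 5768 + 896*√17 ≈ 9462.3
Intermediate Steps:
t(z, x) = -z + x*(1 + z) (t(z, x) = -z + (z + 1)*x = -z + (1 + z)*x = -z + x*(1 + z))
P(O) = 0 (P(O) = -2*0 = 0)
K(q, j) = √(17 + q) (K(q, j) = √((-3 - 1*(-5) - 3*(-5)) + q) = √((-3 + 5 + 15) + q) = √(17 + q))
G(v) = √17*v² (G(v) = (v*v)*√(17 + 0) = v²*√17 = √17*v²)
(103 + G(4))*56 = (103 + √17*4²)*56 = (103 + √17*16)*56 = (103 + 16*√17)*56 = 5768 + 896*√17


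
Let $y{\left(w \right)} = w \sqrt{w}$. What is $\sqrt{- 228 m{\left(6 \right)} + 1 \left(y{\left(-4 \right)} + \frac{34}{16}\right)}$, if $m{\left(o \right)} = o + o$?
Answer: $\frac{\sqrt{-43742 - 128 i}}{4} \approx 0.076501 - 52.286 i$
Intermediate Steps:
$m{\left(o \right)} = 2 o$
$y{\left(w \right)} = w^{\frac{3}{2}}$
$\sqrt{- 228 m{\left(6 \right)} + 1 \left(y{\left(-4 \right)} + \frac{34}{16}\right)} = \sqrt{- 228 \cdot 2 \cdot 6 + 1 \left(\left(-4\right)^{\frac{3}{2}} + \frac{34}{16}\right)} = \sqrt{\left(-228\right) 12 + 1 \left(- 8 i + 34 \cdot \frac{1}{16}\right)} = \sqrt{-2736 + 1 \left(- 8 i + \frac{17}{8}\right)} = \sqrt{-2736 + 1 \left(\frac{17}{8} - 8 i\right)} = \sqrt{-2736 + \left(\frac{17}{8} - 8 i\right)} = \sqrt{- \frac{21871}{8} - 8 i}$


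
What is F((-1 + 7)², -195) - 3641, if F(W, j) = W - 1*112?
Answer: -3717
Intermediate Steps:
F(W, j) = -112 + W (F(W, j) = W - 112 = -112 + W)
F((-1 + 7)², -195) - 3641 = (-112 + (-1 + 7)²) - 3641 = (-112 + 6²) - 3641 = (-112 + 36) - 3641 = -76 - 3641 = -3717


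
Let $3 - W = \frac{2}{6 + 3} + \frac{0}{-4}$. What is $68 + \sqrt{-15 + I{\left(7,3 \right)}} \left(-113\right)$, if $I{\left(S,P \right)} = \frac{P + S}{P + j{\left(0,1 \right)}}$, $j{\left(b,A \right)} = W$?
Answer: $68 - \frac{113 i \sqrt{8970}}{26} \approx 68.0 - 411.62 i$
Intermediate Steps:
$W = \frac{25}{9}$ ($W = 3 - \left(\frac{2}{6 + 3} + \frac{0}{-4}\right) = 3 - \left(\frac{2}{9} + 0 \left(- \frac{1}{4}\right)\right) = 3 - \left(2 \cdot \frac{1}{9} + 0\right) = 3 - \left(\frac{2}{9} + 0\right) = 3 - \frac{2}{9} = \frac{25}{9} \approx 2.7778$)
$j{\left(b,A \right)} = \frac{25}{9}$
$I{\left(S,P \right)} = \frac{P + S}{\frac{25}{9} + P}$ ($I{\left(S,P \right)} = \frac{P + S}{P + \frac{25}{9}} = \frac{P + S}{\frac{25}{9} + P}$)
$68 + \sqrt{-15 + I{\left(7,3 \right)}} \left(-113\right) = 68 + \sqrt{-15 + \frac{9 \left(3 + 7\right)}{25 + 9 \cdot 3}} \left(-113\right) = 68 + \sqrt{-15 + 9 \frac{1}{25 + 27} \cdot 10} \left(-113\right) = 68 + \sqrt{-15 + 9 \cdot \frac{1}{52} \cdot 10} \left(-113\right) = 68 + \sqrt{-15 + \frac{45}{26}} \left(-113\right) = 68 + \sqrt{- \frac{345}{26}} \left(-113\right) = 68 + \frac{i \sqrt{8970}}{26} \left(-113\right) = 68 - \frac{113 i \sqrt{8970}}{26}$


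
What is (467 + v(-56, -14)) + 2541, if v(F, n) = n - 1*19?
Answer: 2975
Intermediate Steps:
v(F, n) = -19 + n (v(F, n) = n - 19 = -19 + n)
(467 + v(-56, -14)) + 2541 = (467 + (-19 - 14)) + 2541 = (467 - 33) + 2541 = 434 + 2541 = 2975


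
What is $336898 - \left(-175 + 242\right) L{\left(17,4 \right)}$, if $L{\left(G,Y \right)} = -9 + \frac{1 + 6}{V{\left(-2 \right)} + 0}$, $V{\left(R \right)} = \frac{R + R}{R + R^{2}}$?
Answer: $\frac{675471}{2} \approx 3.3774 \cdot 10^{5}$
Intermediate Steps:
$V{\left(R \right)} = \frac{2 R}{R + R^{2}}$
$L{\left(G,Y \right)} = - \frac{25}{2}$ ($L{\left(G,Y \right)} = -9 + \frac{1 + 6}{\frac{2}{1 - 2} + 0} = -9 + \frac{7}{\frac{2}{-1} + 0} = -9 + \frac{7}{2 \left(-1\right) + 0} = -9 + \frac{7}{-2 + 0} = -9 + \frac{7}{-2} = -9 + 7 \left(- \frac{1}{2}\right) = -9 - \frac{7}{2} = - \frac{25}{2}$)
$336898 - \left(-175 + 242\right) L{\left(17,4 \right)} = 336898 - \left(-175 + 242\right) \left(- \frac{25}{2}\right) = 336898 - 67 \left(- \frac{25}{2}\right) = 336898 - - \frac{1675}{2} = 336898 + \frac{1675}{2} = \frac{675471}{2}$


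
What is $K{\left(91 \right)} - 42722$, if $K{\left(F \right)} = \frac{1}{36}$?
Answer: $- \frac{1537991}{36} \approx -42722.0$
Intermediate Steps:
$K{\left(F \right)} = \frac{1}{36}$
$K{\left(91 \right)} - 42722 = \frac{1}{36} - 42722 = - \frac{1537991}{36}$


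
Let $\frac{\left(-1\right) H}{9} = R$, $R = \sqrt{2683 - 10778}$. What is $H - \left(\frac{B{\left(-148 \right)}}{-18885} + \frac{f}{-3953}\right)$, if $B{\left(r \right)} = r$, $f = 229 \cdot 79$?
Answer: $\frac{341063491}{74652405} - 9 i \sqrt{8095} \approx 4.5687 - 809.75 i$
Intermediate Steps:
$f = 18091$
$R = i \sqrt{8095}$ ($R = \sqrt{-8095} = i \sqrt{8095} \approx 89.972 i$)
$H = - 9 i \sqrt{8095} \approx - 809.75 i$
$H - \left(\frac{B{\left(-148 \right)}}{-18885} + \frac{f}{-3953}\right) = - 9 i \sqrt{8095} - \left(- \frac{148}{-18885} + \frac{18091}{-3953}\right) = - 9 i \sqrt{8095} - \left(\left(-148\right) \left(- \frac{1}{18885}\right) + 18091 \left(- \frac{1}{3953}\right)\right) = - 9 i \sqrt{8095} - \left(\frac{148}{18885} - \frac{18091}{3953}\right) = - 9 i \sqrt{8095} - - \frac{341063491}{74652405} = - 9 i \sqrt{8095} + \frac{341063491}{74652405} = \frac{341063491}{74652405} - 9 i \sqrt{8095}$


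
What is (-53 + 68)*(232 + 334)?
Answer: 8490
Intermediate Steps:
(-53 + 68)*(232 + 334) = 15*566 = 8490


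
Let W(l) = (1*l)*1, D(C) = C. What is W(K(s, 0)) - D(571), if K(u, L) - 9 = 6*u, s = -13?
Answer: -640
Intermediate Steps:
K(u, L) = 9 + 6*u
W(l) = l (W(l) = l*1 = l)
W(K(s, 0)) - D(571) = (9 + 6*(-13)) - 1*571 = (9 - 78) - 571 = -69 - 571 = -640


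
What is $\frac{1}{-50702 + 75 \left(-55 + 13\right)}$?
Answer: $- \frac{1}{53852} \approx -1.8569 \cdot 10^{-5}$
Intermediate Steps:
$\frac{1}{-50702 + 75 \left(-55 + 13\right)} = \frac{1}{-50702 + 75 \left(-42\right)} = \frac{1}{-50702 - 3150} = \frac{1}{-53852} = - \frac{1}{53852}$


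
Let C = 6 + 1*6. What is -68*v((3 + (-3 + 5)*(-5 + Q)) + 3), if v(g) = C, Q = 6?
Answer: -816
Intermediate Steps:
C = 12 (C = 6 + 6 = 12)
v(g) = 12
-68*v((3 + (-3 + 5)*(-5 + Q)) + 3) = -68*12 = -816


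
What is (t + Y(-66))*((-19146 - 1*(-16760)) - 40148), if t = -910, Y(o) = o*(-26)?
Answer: -34282404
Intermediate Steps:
Y(o) = -26*o
(t + Y(-66))*((-19146 - 1*(-16760)) - 40148) = (-910 - 26*(-66))*((-19146 - 1*(-16760)) - 40148) = (-910 + 1716)*((-19146 + 16760) - 40148) = 806*(-2386 - 40148) = 806*(-42534) = -34282404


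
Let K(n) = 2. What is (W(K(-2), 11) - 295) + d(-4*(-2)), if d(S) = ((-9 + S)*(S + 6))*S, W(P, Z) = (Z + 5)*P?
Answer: -375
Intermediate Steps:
W(P, Z) = P*(5 + Z) (W(P, Z) = (5 + Z)*P = P*(5 + Z))
d(S) = S*(-9 + S)*(6 + S) (d(S) = ((-9 + S)*(6 + S))*S = S*(-9 + S)*(6 + S))
(W(K(-2), 11) - 295) + d(-4*(-2)) = (2*(5 + 11) - 295) + (-4*(-2))*(-54 + (-4*(-2))² - (-12)*(-2)) = (2*16 - 295) + 8*(-54 + 8² - 3*8) = (32 - 295) + 8*(-54 + 64 - 24) = -263 + 8*(-14) = -263 - 112 = -375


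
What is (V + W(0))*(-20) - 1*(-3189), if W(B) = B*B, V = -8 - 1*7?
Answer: 3489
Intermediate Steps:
V = -15 (V = -8 - 7 = -15)
W(B) = B**2
(V + W(0))*(-20) - 1*(-3189) = (-15 + 0**2)*(-20) - 1*(-3189) = (-15 + 0)*(-20) + 3189 = -15*(-20) + 3189 = 300 + 3189 = 3489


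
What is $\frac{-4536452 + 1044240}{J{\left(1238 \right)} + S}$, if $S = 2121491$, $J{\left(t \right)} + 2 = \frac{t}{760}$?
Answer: $- \frac{42807760}{26005369} \approx -1.6461$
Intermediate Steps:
$J{\left(t \right)} = -2 + \frac{t}{760}$
$\frac{-4536452 + 1044240}{J{\left(1238 \right)} + S} = \frac{-4536452 + 1044240}{\left(-2 + \frac{1}{760} \cdot 1238\right) + 2121491} = - \frac{3492212}{\left(-2 + \frac{619}{380}\right) + 2121491} = - \frac{3492212}{- \frac{141}{380} + 2121491} = - \frac{3492212}{\frac{806166439}{380}} = \left(-3492212\right) \frac{380}{806166439} = - \frac{42807760}{26005369}$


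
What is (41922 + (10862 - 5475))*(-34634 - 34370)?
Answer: -3264510236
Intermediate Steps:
(41922 + (10862 - 5475))*(-34634 - 34370) = (41922 + 5387)*(-69004) = 47309*(-69004) = -3264510236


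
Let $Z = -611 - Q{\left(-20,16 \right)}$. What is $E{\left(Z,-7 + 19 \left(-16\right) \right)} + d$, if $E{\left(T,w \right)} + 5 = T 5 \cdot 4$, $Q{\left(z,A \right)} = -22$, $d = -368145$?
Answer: $-379930$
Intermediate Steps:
$Z = -589$ ($Z = -611 - -22 = -611 + 22 = -589$)
$E{\left(T,w \right)} = -5 + 20 T$ ($E{\left(T,w \right)} = -5 + T 5 \cdot 4 = -5 + 5 T 4 = -5 + 20 T$)
$E{\left(Z,-7 + 19 \left(-16\right) \right)} + d = \left(-5 + 20 \left(-589\right)\right) - 368145 = \left(-5 - 11780\right) - 368145 = -11785 - 368145 = -379930$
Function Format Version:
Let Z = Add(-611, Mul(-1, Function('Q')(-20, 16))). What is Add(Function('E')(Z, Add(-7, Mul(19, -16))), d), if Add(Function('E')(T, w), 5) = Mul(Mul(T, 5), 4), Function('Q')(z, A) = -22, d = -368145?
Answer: -379930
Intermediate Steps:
Z = -589 (Z = Add(-611, Mul(-1, -22)) = Add(-611, 22) = -589)
Function('E')(T, w) = Add(-5, Mul(20, T)) (Function('E')(T, w) = Add(-5, Mul(Mul(T, 5), 4)) = Add(-5, Mul(Mul(5, T), 4)) = Add(-5, Mul(20, T)))
Add(Function('E')(Z, Add(-7, Mul(19, -16))), d) = Add(Add(-5, Mul(20, -589)), -368145) = Add(Add(-5, -11780), -368145) = Add(-11785, -368145) = -379930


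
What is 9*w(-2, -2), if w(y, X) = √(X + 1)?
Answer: 9*I ≈ 9.0*I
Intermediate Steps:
w(y, X) = √(1 + X)
9*w(-2, -2) = 9*√(1 - 2) = 9*√(-1) = 9*I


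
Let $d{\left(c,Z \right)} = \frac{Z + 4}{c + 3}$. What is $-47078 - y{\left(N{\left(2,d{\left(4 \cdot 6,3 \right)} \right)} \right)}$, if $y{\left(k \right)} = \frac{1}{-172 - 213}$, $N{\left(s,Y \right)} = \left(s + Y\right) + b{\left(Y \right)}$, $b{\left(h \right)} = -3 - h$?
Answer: $- \frac{18125029}{385} \approx -47078.0$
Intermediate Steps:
$d{\left(c,Z \right)} = \frac{4 + Z}{3 + c}$
$N{\left(s,Y \right)} = -3 + s$ ($N{\left(s,Y \right)} = \left(s + Y\right) - \left(3 + Y\right) = \left(Y + s\right) - \left(3 + Y\right) = -3 + s$)
$y{\left(k \right)} = - \frac{1}{385}$ ($y{\left(k \right)} = \frac{1}{-385} = - \frac{1}{385}$)
$-47078 - y{\left(N{\left(2,d{\left(4 \cdot 6,3 \right)} \right)} \right)} = -47078 - - \frac{1}{385} = -47078 + \frac{1}{385} = - \frac{18125029}{385}$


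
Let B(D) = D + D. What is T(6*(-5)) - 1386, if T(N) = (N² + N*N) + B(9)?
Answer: 432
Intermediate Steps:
B(D) = 2*D
T(N) = 18 + 2*N² (T(N) = (N² + N*N) + 2*9 = (N² + N²) + 18 = 2*N² + 18 = 18 + 2*N²)
T(6*(-5)) - 1386 = (18 + 2*(6*(-5))²) - 1386 = (18 + 2*(-30)²) - 1386 = (18 + 2*900) - 1386 = (18 + 1800) - 1386 = 1818 - 1386 = 432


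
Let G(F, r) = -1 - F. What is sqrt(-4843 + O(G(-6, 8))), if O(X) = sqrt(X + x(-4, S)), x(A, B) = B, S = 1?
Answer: sqrt(-4843 + sqrt(6)) ≈ 69.574*I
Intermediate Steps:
O(X) = sqrt(1 + X) (O(X) = sqrt(X + 1) = sqrt(1 + X))
sqrt(-4843 + O(G(-6, 8))) = sqrt(-4843 + sqrt(1 + (-1 - 1*(-6)))) = sqrt(-4843 + sqrt(1 + (-1 + 6))) = sqrt(-4843 + sqrt(1 + 5)) = sqrt(-4843 + sqrt(6))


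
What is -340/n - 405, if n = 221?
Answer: -5285/13 ≈ -406.54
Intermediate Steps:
-340/n - 405 = -340/221 - 405 = -340*1/221 - 405 = -20/13 - 405 = -5285/13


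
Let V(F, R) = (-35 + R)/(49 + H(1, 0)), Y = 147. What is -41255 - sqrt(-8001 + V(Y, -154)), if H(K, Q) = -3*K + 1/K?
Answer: -41255 - 6*I*sqrt(491197)/47 ≈ -41255.0 - 89.471*I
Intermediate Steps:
H(K, Q) = 1/K - 3*K
V(F, R) = -35/47 + R/47 (V(F, R) = (-35 + R)/(49 + (1/1 - 3*1)) = (-35 + R)/(49 + (1 - 3)) = (-35 + R)/(49 - 2) = (-35 + R)/47 = (-35 + R)*(1/47) = -35/47 + R/47)
-41255 - sqrt(-8001 + V(Y, -154)) = -41255 - sqrt(-8001 + (-35/47 + (1/47)*(-154))) = -41255 - sqrt(-8001 + (-35/47 - 154/47)) = -41255 - sqrt(-8001 - 189/47) = -41255 - sqrt(-376236/47) = -41255 - 6*I*sqrt(491197)/47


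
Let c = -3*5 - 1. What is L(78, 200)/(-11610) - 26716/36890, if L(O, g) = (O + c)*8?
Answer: -3284702/4282929 ≈ -0.76693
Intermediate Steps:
c = -16 (c = -15 - 1 = -16)
L(O, g) = -128 + 8*O (L(O, g) = (O - 16)*8 = (-16 + O)*8 = -128 + 8*O)
L(78, 200)/(-11610) - 26716/36890 = (-128 + 8*78)/(-11610) - 26716/36890 = (-128 + 624)*(-1/11610) - 26716*1/36890 = 496*(-1/11610) - 13358/18445 = -248/5805 - 13358/18445 = -3284702/4282929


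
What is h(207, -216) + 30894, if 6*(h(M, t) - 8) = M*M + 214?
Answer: 228475/6 ≈ 38079.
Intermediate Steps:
h(M, t) = 131/3 + M²/6 (h(M, t) = 8 + (M*M + 214)/6 = 8 + (M² + 214)/6 = 8 + (214 + M²)/6 = 8 + (107/3 + M²/6) = 131/3 + M²/6)
h(207, -216) + 30894 = (131/3 + (⅙)*207²) + 30894 = (131/3 + (⅙)*42849) + 30894 = (131/3 + 14283/2) + 30894 = 43111/6 + 30894 = 228475/6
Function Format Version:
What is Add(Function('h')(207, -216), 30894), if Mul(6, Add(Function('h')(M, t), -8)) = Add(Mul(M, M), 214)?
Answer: Rational(228475, 6) ≈ 38079.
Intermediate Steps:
Function('h')(M, t) = Add(Rational(131, 3), Mul(Rational(1, 6), Pow(M, 2))) (Function('h')(M, t) = Add(8, Mul(Rational(1, 6), Add(Mul(M, M), 214))) = Add(8, Mul(Rational(1, 6), Add(Pow(M, 2), 214))) = Add(8, Mul(Rational(1, 6), Add(214, Pow(M, 2)))) = Add(8, Add(Rational(107, 3), Mul(Rational(1, 6), Pow(M, 2)))) = Add(Rational(131, 3), Mul(Rational(1, 6), Pow(M, 2))))
Add(Function('h')(207, -216), 30894) = Add(Add(Rational(131, 3), Mul(Rational(1, 6), Pow(207, 2))), 30894) = Add(Add(Rational(131, 3), Mul(Rational(1, 6), 42849)), 30894) = Add(Add(Rational(131, 3), Rational(14283, 2)), 30894) = Add(Rational(43111, 6), 30894) = Rational(228475, 6)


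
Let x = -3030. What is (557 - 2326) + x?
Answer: -4799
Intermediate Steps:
(557 - 2326) + x = (557 - 2326) - 3030 = -1769 - 3030 = -4799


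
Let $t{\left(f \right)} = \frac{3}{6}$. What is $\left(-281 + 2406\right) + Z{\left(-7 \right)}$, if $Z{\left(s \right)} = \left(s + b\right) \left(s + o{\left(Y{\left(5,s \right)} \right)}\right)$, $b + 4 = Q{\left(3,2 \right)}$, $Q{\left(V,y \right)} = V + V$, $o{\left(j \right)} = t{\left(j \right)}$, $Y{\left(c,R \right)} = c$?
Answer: $\frac{4315}{2} \approx 2157.5$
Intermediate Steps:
$t{\left(f \right)} = \frac{1}{2}$ ($t{\left(f \right)} = 3 \cdot \frac{1}{6} = \frac{1}{2}$)
$o{\left(j \right)} = \frac{1}{2}$
$Q{\left(V,y \right)} = 2 V$
$b = 2$ ($b = -4 + 2 \cdot 3 = -4 + 6 = 2$)
$Z{\left(s \right)} = \left(\frac{1}{2} + s\right) \left(2 + s\right)$ ($Z{\left(s \right)} = \left(s + 2\right) \left(s + \frac{1}{2}\right) = \left(2 + s\right) \left(\frac{1}{2} + s\right) = \left(\frac{1}{2} + s\right) \left(2 + s\right)$)
$\left(-281 + 2406\right) + Z{\left(-7 \right)} = \left(-281 + 2406\right) + \left(1 + \left(-7\right)^{2} + \frac{5}{2} \left(-7\right)\right) = 2125 + \left(1 + 49 - \frac{35}{2}\right) = 2125 + \frac{65}{2} = \frac{4315}{2}$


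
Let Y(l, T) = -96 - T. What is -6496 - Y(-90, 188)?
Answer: -6212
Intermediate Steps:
-6496 - Y(-90, 188) = -6496 - (-96 - 1*188) = -6496 - (-96 - 188) = -6496 - 1*(-284) = -6496 + 284 = -6212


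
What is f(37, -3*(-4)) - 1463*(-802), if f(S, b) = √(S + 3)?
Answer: 1173326 + 2*√10 ≈ 1.1733e+6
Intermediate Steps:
f(S, b) = √(3 + S)
f(37, -3*(-4)) - 1463*(-802) = √(3 + 37) - 1463*(-802) = √40 + 1173326 = 2*√10 + 1173326 = 1173326 + 2*√10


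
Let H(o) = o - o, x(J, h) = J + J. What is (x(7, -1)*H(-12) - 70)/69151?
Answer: -70/69151 ≈ -0.0010123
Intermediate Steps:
x(J, h) = 2*J
H(o) = 0
(x(7, -1)*H(-12) - 70)/69151 = ((2*7)*0 - 70)/69151 = (14*0 - 70)*(1/69151) = (0 - 70)*(1/69151) = -70*1/69151 = -70/69151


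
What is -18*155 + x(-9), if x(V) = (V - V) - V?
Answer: -2781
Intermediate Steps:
x(V) = -V (x(V) = 0 - V = -V)
-18*155 + x(-9) = -18*155 - 1*(-9) = -2790 + 9 = -2781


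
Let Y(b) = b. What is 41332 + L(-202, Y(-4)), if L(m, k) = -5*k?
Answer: 41352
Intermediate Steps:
41332 + L(-202, Y(-4)) = 41332 - 5*(-4) = 41332 + 20 = 41352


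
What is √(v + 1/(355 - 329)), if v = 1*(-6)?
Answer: I*√4030/26 ≈ 2.4416*I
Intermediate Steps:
v = -6
√(v + 1/(355 - 329)) = √(-6 + 1/(355 - 329)) = √(-6 + 1/26) = √(-155/26) = I*√4030/26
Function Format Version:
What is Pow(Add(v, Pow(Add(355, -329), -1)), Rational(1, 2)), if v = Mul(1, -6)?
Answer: Mul(Rational(1, 26), I, Pow(4030, Rational(1, 2))) ≈ Mul(2.4416, I)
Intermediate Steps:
v = -6
Pow(Add(v, Pow(Add(355, -329), -1)), Rational(1, 2)) = Pow(Add(-6, Pow(Add(355, -329), -1)), Rational(1, 2)) = Pow(Add(-6, Pow(26, -1)), Rational(1, 2)) = Pow(Add(-6, Rational(1, 26)), Rational(1, 2)) = Pow(Rational(-155, 26), Rational(1, 2)) = Mul(Rational(1, 26), I, Pow(4030, Rational(1, 2)))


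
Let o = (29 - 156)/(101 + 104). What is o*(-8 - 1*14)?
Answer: 2794/205 ≈ 13.629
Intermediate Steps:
o = -127/205 ≈ -0.61951
o*(-8 - 1*14) = -127*(-8 - 1*14)/205 = -127*(-8 - 14)/205 = -127/205*(-22) = 2794/205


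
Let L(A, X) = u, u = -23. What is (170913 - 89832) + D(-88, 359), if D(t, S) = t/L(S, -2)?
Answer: 1864951/23 ≈ 81085.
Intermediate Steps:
L(A, X) = -23
D(t, S) = -t/23 (D(t, S) = t/(-23) = t*(-1/23) = -t/23)
(170913 - 89832) + D(-88, 359) = (170913 - 89832) - 1/23*(-88) = 81081 + 88/23 = 1864951/23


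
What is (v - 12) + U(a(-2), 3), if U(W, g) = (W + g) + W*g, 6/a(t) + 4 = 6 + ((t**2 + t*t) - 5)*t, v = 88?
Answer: 73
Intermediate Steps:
a(t) = 6/(2 + t*(-5 + 2*t**2)) (a(t) = 6/(-4 + (6 + ((t**2 + t*t) - 5)*t)) = 6/(-4 + (6 + ((t**2 + t**2) - 5)*t)) = 6/(-4 + (6 + (2*t**2 - 5)*t)) = 6/(-4 + (6 + (-5 + 2*t**2)*t)) = 6/(-4 + (6 + t*(-5 + 2*t**2))) = 6/(2 + t*(-5 + 2*t**2)))
U(W, g) = W + g + W*g
(v - 12) + U(a(-2), 3) = (88 - 12) + (6/(2 - 5*(-2) + 2*(-2)**3) + 3 + (6/(2 - 5*(-2) + 2*(-2)**3))*3) = 76 + (6/(2 + 10 + 2*(-8)) + 3 + (6/(2 + 10 + 2*(-8)))*3) = 76 + (6/(2 + 10 - 16) + 3 + (6/(2 + 10 - 16))*3) = 76 + (6/(-4) + 3 + (6/(-4))*3) = 76 + (6*(-1/4) + 3 + (6*(-1/4))*3) = 76 + (-3/2 + 3 - 3/2*3) = 76 + (-3/2 + 3 - 9/2) = 76 - 3 = 73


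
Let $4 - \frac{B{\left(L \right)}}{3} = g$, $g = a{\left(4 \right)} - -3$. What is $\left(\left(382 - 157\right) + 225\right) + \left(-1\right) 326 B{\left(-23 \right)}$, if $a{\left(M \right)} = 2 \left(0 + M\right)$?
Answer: $7296$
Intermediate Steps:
$a{\left(M \right)} = 2 M$
$g = 11$ ($g = 2 \cdot 4 - -3 = 8 + 3 = 11$)
$B{\left(L \right)} = -21$ ($B{\left(L \right)} = 12 - 33 = -21$)
$\left(\left(382 - 157\right) + 225\right) + \left(-1\right) 326 B{\left(-23 \right)} = \left(\left(382 - 157\right) + 225\right) + \left(-1\right) 326 \left(-21\right) = \left(225 + 225\right) - -6846 = 450 + 6846 = 7296$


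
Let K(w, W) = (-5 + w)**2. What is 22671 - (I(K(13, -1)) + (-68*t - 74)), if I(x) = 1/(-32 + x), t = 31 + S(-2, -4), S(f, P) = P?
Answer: 786591/32 ≈ 24581.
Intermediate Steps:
t = 27 (t = 31 - 4 = 27)
22671 - (I(K(13, -1)) + (-68*t - 74)) = 22671 - (1/(-32 + (-5 + 13)**2) + (-68*27 - 74)) = 22671 - (1/(-32 + 8**2) + (-1836 - 74)) = 22671 - (1/(-32 + 64) - 1910) = 22671 - (1/32 - 1910) = 22671 - 1*(-61119/32) = 22671 + 61119/32 = 786591/32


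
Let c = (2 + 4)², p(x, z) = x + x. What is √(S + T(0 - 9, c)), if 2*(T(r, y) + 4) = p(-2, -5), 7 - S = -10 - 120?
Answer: √131 ≈ 11.446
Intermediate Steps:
S = 137 (S = 7 - (-10 - 120) = 7 - 1*(-130) = 7 + 130 = 137)
p(x, z) = 2*x
c = 36 (c = 6² = 36)
T(r, y) = -6 (T(r, y) = -4 + (2*(-2))/2 = -4 + (½)*(-4) = -4 - 2 = -6)
√(S + T(0 - 9, c)) = √(137 - 6) = √131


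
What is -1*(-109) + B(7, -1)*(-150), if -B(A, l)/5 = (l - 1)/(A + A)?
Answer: 13/7 ≈ 1.8571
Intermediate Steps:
B(A, l) = -5*(-1 + l)/(2*A) (B(A, l) = -5*(l - 1)/(A + A) = -5*(-1 + l)/(2*A))
-1*(-109) + B(7, -1)*(-150) = -1*(-109) + ((5/2)*(1 - 1*(-1))/7)*(-150) = 109 + ((5/2)*(⅐)*(1 + 1))*(-150) = 109 + ((5/2)*(⅐)*2)*(-150) = 109 + (5/7)*(-150) = 109 - 750/7 = 13/7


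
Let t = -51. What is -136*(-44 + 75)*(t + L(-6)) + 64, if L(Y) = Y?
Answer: 240376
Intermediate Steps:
-136*(-44 + 75)*(t + L(-6)) + 64 = -136*(-44 + 75)*(-51 - 6) + 64 = -4216*(-57) + 64 = -136*(-1767) + 64 = 240312 + 64 = 240376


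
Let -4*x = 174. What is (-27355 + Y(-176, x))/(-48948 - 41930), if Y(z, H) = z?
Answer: 27531/90878 ≈ 0.30294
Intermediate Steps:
x = -87/2 (x = -¼*174 = -87/2 ≈ -43.500)
(-27355 + Y(-176, x))/(-48948 - 41930) = (-27355 - 176)/(-48948 - 41930) = -27531/(-90878) = -27531*(-1/90878) = 27531/90878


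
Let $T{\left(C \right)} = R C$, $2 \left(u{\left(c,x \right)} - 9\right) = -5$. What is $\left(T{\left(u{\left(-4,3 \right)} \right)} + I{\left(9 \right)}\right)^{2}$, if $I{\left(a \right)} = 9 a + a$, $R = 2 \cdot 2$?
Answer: $13456$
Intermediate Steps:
$u{\left(c,x \right)} = \frac{13}{2}$ ($u{\left(c,x \right)} = 9 + \frac{1}{2} \left(-5\right) = 9 - \frac{5}{2} = \frac{13}{2}$)
$R = 4$
$I{\left(a \right)} = 10 a$
$T{\left(C \right)} = 4 C$
$\left(T{\left(u{\left(-4,3 \right)} \right)} + I{\left(9 \right)}\right)^{2} = \left(4 \cdot \frac{13}{2} + 10 \cdot 9\right)^{2} = \left(26 + 90\right)^{2} = 116^{2} = 13456$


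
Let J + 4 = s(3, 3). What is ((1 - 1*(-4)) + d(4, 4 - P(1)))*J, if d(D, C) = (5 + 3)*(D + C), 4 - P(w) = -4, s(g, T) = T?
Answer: -5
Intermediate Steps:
P(w) = 8 (P(w) = 4 - 1*(-4) = 4 + 4 = 8)
d(D, C) = 8*C + 8*D (d(D, C) = 8*(C + D) = 8*C + 8*D)
J = -1 (J = -4 + 3 = -1)
((1 - 1*(-4)) + d(4, 4 - P(1)))*J = ((1 - 1*(-4)) + (8*(4 - 1*8) + 8*4))*(-1) = ((1 + 4) + (8*(4 - 8) + 32))*(-1) = (5 + (8*(-4) + 32))*(-1) = (5 + (-32 + 32))*(-1) = (5 + 0)*(-1) = 5*(-1) = -5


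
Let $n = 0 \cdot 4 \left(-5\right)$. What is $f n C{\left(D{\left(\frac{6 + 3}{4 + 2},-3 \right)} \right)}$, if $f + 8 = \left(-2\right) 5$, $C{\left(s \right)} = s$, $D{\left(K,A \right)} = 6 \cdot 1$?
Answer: $0$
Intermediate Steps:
$D{\left(K,A \right)} = 6$
$f = -18$ ($f = -8 - 10 = -18$)
$n = 0$ ($n = 0 \left(-5\right) = 0$)
$f n C{\left(D{\left(\frac{6 + 3}{4 + 2},-3 \right)} \right)} = \left(-18\right) 0 \cdot 6 = 0 \cdot 6 = 0$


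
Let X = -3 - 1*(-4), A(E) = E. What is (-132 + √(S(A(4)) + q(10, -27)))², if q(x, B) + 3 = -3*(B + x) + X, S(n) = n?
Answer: (132 - √53)² ≈ 15555.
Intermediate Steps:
X = 1 (X = -3 + 4 = 1)
q(x, B) = -2 - 3*B - 3*x (q(x, B) = -3 + (-3*(B + x) + 1) = -3 + ((-3*B - 3*x) + 1) = -3 + (1 - 3*B - 3*x) = -2 - 3*B - 3*x)
(-132 + √(S(A(4)) + q(10, -27)))² = (-132 + √(4 + (-2 - 3*(-27) - 3*10)))² = (-132 + √(4 + (-2 + 81 - 30)))² = (-132 + √(4 + 49))² = (-132 + √53)²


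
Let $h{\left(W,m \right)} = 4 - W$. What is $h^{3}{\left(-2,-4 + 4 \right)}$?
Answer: $216$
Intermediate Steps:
$h^{3}{\left(-2,-4 + 4 \right)} = \left(4 - -2\right)^{3} = \left(4 + 2\right)^{3} = 6^{3} = 216$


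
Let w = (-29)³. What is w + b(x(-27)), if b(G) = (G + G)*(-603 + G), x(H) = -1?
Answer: -23181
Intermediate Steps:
w = -24389
b(G) = 2*G*(-603 + G) (b(G) = (2*G)*(-603 + G) = 2*G*(-603 + G))
w + b(x(-27)) = -24389 + 2*(-1)*(-603 - 1) = -24389 + 2*(-1)*(-604) = -24389 + 1208 = -23181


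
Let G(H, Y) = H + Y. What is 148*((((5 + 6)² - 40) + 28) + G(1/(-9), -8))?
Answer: 134384/9 ≈ 14932.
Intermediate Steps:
148*((((5 + 6)² - 40) + 28) + G(1/(-9), -8)) = 148*((((5 + 6)² - 40) + 28) + (1/(-9) - 8)) = 148*(((11² - 40) + 28) + (-⅑ - 8)) = 148*(((121 - 40) + 28) - 73/9) = 148*((81 + 28) - 73/9) = 148*(109 - 73/9) = 148*(908/9) = 134384/9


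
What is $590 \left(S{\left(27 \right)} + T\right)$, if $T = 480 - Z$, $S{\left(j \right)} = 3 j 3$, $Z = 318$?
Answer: $238950$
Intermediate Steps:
$S{\left(j \right)} = 9 j$
$T = 162$ ($T = 480 - 318 = 162$)
$590 \left(S{\left(27 \right)} + T\right) = 590 \left(9 \cdot 27 + 162\right) = 590 \left(243 + 162\right) = 590 \cdot 405 = 238950$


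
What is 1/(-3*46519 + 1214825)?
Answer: 1/1075268 ≈ 9.3000e-7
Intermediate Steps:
1/(-3*46519 + 1214825) = 1/(-139557 + 1214825) = 1/1075268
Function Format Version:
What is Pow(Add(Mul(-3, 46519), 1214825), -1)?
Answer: Rational(1, 1075268) ≈ 9.3000e-7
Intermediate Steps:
Pow(Add(Mul(-3, 46519), 1214825), -1) = Pow(Add(-139557, 1214825), -1) = Pow(1075268, -1) = Rational(1, 1075268)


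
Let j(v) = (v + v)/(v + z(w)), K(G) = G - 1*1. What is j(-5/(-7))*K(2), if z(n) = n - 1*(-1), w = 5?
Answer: 10/47 ≈ 0.21277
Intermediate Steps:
z(n) = 1 + n (z(n) = n + 1 = 1 + n)
K(G) = -1 + G (K(G) = G - 1 = -1 + G)
j(v) = 2*v/(6 + v) (j(v) = (v + v)/(v + (1 + 5)) = (2*v)/(v + 6) = (2*v)/(6 + v) = 2*v/(6 + v))
j(-5/(-7))*K(2) = (2*(-5/(-7))/(6 - 5/(-7)))*(-1 + 2) = (2*(-5*(-⅐))/(6 - 5*(-⅐)))*1 = (2*(5/7)/(6 + 5/7))*1 = (2*(5/7)/(47/7))*1 = (2*(5/7)*(7/47))*1 = (10/47)*1 = 10/47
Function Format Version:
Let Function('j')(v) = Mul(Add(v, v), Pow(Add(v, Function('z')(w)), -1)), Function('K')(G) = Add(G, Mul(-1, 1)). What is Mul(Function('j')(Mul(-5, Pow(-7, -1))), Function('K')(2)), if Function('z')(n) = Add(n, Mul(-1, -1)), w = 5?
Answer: Rational(10, 47) ≈ 0.21277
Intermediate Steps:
Function('z')(n) = Add(1, n) (Function('z')(n) = Add(n, 1) = Add(1, n))
Function('K')(G) = Add(-1, G) (Function('K')(G) = Add(G, -1) = Add(-1, G))
Function('j')(v) = Mul(2, v, Pow(Add(6, v), -1)) (Function('j')(v) = Mul(Add(v, v), Pow(Add(v, Add(1, 5)), -1)) = Mul(Mul(2, v), Pow(Add(v, 6), -1)) = Mul(Mul(2, v), Pow(Add(6, v), -1)) = Mul(2, v, Pow(Add(6, v), -1)))
Mul(Function('j')(Mul(-5, Pow(-7, -1))), Function('K')(2)) = Mul(Mul(2, Mul(-5, Pow(-7, -1)), Pow(Add(6, Mul(-5, Pow(-7, -1))), -1)), Add(-1, 2)) = Mul(Mul(2, Mul(-5, Rational(-1, 7)), Pow(Add(6, Mul(-5, Rational(-1, 7))), -1)), 1) = Mul(Mul(2, Rational(5, 7), Pow(Add(6, Rational(5, 7)), -1)), 1) = Mul(Mul(2, Rational(5, 7), Pow(Rational(47, 7), -1)), 1) = Mul(Mul(2, Rational(5, 7), Rational(7, 47)), 1) = Mul(Rational(10, 47), 1) = Rational(10, 47)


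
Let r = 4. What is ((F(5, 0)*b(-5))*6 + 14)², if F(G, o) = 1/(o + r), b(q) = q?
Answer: 169/4 ≈ 42.250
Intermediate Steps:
F(G, o) = 1/(4 + o) (F(G, o) = 1/(o + 4) = 1/(4 + o))
((F(5, 0)*b(-5))*6 + 14)² = ((-5/(4 + 0))*6 + 14)² = ((-5/4)*6 + 14)² = (((¼)*(-5))*6 + 14)² = (-5/4*6 + 14)² = (-15/2 + 14)² = (13/2)² = 169/4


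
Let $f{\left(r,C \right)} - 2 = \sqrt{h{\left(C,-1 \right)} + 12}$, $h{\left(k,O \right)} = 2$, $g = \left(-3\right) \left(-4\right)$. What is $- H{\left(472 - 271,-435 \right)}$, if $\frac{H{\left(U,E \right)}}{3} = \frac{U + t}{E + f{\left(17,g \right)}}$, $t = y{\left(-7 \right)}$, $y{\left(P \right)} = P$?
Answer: $\frac{252006}{187475} + \frac{582 \sqrt{14}}{187475} \approx 1.3558$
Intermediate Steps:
$g = 12$
$t = -7$
$f{\left(r,C \right)} = 2 + \sqrt{14}$ ($f{\left(r,C \right)} = 2 + \sqrt{2 + 12} = 2 + \sqrt{14}$)
$H{\left(U,E \right)} = \frac{3 \left(-7 + U\right)}{2 + E + \sqrt{14}}$ ($H{\left(U,E \right)} = 3 \frac{U - 7}{E + \left(2 + \sqrt{14}\right)} = 3 \frac{-7 + U}{2 + E + \sqrt{14}} = \frac{3 \left(-7 + U\right)}{2 + E + \sqrt{14}}$)
$- H{\left(472 - 271,-435 \right)} = - \frac{3 \left(-7 + \left(472 - 271\right)\right)}{2 - 435 + \sqrt{14}} = - \frac{3 \left(-7 + \left(472 - 271\right)\right)}{-433 + \sqrt{14}} = - \frac{3 \left(-7 + 201\right)}{-433 + \sqrt{14}} = - \frac{3 \cdot 194}{-433 + \sqrt{14}} = - \frac{582}{-433 + \sqrt{14}}$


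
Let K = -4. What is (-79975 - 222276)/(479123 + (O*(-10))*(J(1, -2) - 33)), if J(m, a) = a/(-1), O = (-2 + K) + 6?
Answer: -302251/479123 ≈ -0.63084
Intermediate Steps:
O = 0 (O = (-2 - 4) + 6 = -6 + 6 = 0)
J(m, a) = -a (J(m, a) = a*(-1) = -a)
(-79975 - 222276)/(479123 + (O*(-10))*(J(1, -2) - 33)) = (-79975 - 222276)/(479123 + (0*(-10))*(-1*(-2) - 33)) = -302251/(479123 + 0*(2 - 33)) = -302251/(479123 + 0*(-31)) = -302251/(479123 + 0) = -302251/479123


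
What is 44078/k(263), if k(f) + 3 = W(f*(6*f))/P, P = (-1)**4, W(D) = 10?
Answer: 44078/7 ≈ 6296.9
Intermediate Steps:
P = 1
k(f) = 7 (k(f) = -3 + 10/1 = -3 + 10*1 = -3 + 10 = 7)
44078/k(263) = 44078/7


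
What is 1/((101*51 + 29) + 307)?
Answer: 1/5487 ≈ 0.00018225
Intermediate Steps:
1/((101*51 + 29) + 307) = 1/((5151 + 29) + 307) = 1/(5180 + 307) = 1/5487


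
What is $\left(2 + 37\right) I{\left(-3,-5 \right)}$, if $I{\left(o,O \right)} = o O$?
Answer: $585$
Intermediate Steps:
$I{\left(o,O \right)} = O o$
$\left(2 + 37\right) I{\left(-3,-5 \right)} = \left(2 + 37\right) \left(\left(-5\right) \left(-3\right)\right) = 39 \cdot 15 = 585$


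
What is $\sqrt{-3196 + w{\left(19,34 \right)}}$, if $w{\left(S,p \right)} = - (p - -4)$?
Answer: $7 i \sqrt{66} \approx 56.868 i$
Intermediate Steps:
$w{\left(S,p \right)} = -4 - p$ ($w{\left(S,p \right)} = - (p + 4) = - (4 + p) = -4 - p$)
$\sqrt{-3196 + w{\left(19,34 \right)}} = \sqrt{-3196 - 38} = \sqrt{-3234} = 7 i \sqrt{66}$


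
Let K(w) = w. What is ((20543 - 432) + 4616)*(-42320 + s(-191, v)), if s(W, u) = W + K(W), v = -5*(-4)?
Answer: -1055892354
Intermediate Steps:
v = 20
s(W, u) = 2*W (s(W, u) = W + W = 2*W)
((20543 - 432) + 4616)*(-42320 + s(-191, v)) = ((20543 - 432) + 4616)*(-42320 + 2*(-191)) = (20111 + 4616)*(-42320 - 382) = 24727*(-42702) = -1055892354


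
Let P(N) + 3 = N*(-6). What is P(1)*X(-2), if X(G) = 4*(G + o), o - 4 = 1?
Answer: -108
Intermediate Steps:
P(N) = -3 - 6*N (P(N) = -3 + N*(-6) = -3 - 6*N)
o = 5 (o = 4 + 1 = 5)
X(G) = 20 + 4*G (X(G) = 4*(G + 5) = 4*(5 + G) = 20 + 4*G)
P(1)*X(-2) = (-3 - 6*1)*(20 + 4*(-2)) = (-3 - 6)*(20 - 8) = -9*12 = -108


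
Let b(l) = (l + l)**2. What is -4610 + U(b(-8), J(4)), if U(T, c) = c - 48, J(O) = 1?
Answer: -4657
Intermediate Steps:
b(l) = 4*l**2 (b(l) = (2*l)**2 = 4*l**2)
U(T, c) = -48 + c
-4610 + U(b(-8), J(4)) = -4610 + (-48 + 1) = -4610 - 47 = -4657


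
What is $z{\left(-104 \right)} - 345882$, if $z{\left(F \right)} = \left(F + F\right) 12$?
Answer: $-348378$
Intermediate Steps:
$z{\left(F \right)} = 24 F$ ($z{\left(F \right)} = 2 F 12 = 24 F$)
$z{\left(-104 \right)} - 345882 = 24 \left(-104\right) - 345882 = -2496 - 345882 = -348378$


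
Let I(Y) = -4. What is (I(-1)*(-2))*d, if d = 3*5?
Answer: 120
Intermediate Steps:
d = 15
(I(-1)*(-2))*d = -4*(-2)*15 = 8*15 = 120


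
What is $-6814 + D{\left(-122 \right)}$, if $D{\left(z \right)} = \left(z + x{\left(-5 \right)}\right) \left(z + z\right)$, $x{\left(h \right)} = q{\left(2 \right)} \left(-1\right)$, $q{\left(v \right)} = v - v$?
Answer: $22954$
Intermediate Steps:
$q{\left(v \right)} = 0$
$x{\left(h \right)} = 0$ ($x{\left(h \right)} = 0 \left(-1\right) = 0$)
$D{\left(z \right)} = 2 z^{2}$ ($D{\left(z \right)} = \left(z + 0\right) \left(z + z\right) = z 2 z = 2 z^{2}$)
$-6814 + D{\left(-122 \right)} = -6814 + 2 \left(-122\right)^{2} = -6814 + 2 \cdot 14884 = -6814 + 29768 = 22954$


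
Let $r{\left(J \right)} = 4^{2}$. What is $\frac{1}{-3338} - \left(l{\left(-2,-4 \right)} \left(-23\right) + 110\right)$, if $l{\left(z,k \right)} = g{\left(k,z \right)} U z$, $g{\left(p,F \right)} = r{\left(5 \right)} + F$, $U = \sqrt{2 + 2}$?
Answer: $- \frac{4666525}{3338} \approx -1398.0$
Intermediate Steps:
$r{\left(J \right)} = 16$
$U = 2$ ($U = \sqrt{4} = 2$)
$g{\left(p,F \right)} = 16 + F$
$l{\left(z,k \right)} = z \left(32 + 2 z\right)$ ($l{\left(z,k \right)} = \left(16 + z\right) 2 z = \left(32 + 2 z\right) z = z \left(32 + 2 z\right)$)
$\frac{1}{-3338} - \left(l{\left(-2,-4 \right)} \left(-23\right) + 110\right) = \frac{1}{-3338} - \left(2 \left(-2\right) \left(16 - 2\right) \left(-23\right) + 110\right) = - \frac{1}{3338} - \left(2 \left(-2\right) 14 \left(-23\right) + 110\right) = - \frac{1}{3338} - \left(\left(-56\right) \left(-23\right) + 110\right) = - \frac{1}{3338} - \left(1288 + 110\right) = - \frac{1}{3338} - 1398 = - \frac{4666525}{3338}$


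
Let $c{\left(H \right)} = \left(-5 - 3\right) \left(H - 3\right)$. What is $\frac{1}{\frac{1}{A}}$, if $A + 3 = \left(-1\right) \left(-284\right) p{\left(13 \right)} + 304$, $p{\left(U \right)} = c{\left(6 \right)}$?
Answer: $-6515$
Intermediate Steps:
$c{\left(H \right)} = 24 - 8 H$ ($c{\left(H \right)} = - 8 \left(-3 + H\right) = 24 - 8 H$)
$p{\left(U \right)} = -24$ ($p{\left(U \right)} = 24 - 48 = -24$)
$A = -6515$ ($A = -3 + \left(\left(-1\right) \left(-284\right) \left(-24\right) + 304\right) = -3 + \left(284 \left(-24\right) + 304\right) = -3 + \left(-6816 + 304\right) = -3 - 6512 = -6515$)
$\frac{1}{\frac{1}{A}} = \frac{1}{\frac{1}{-6515}} = \frac{1}{- \frac{1}{6515}} = -6515$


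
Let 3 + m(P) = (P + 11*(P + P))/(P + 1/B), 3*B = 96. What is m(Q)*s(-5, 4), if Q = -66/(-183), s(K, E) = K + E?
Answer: -13897/765 ≈ -18.166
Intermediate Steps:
s(K, E) = E + K
B = 32 (B = (⅓)*96 = 32)
Q = 22/61 (Q = -66*(-1/183) = 22/61 ≈ 0.36066)
m(P) = -3 + 23*P/(1/32 + P) (m(P) = -3 + (P + 11*(P + P))/(P + 1/32) = -3 + (P + 11*(2*P))/(P + 1/32) = -3 + (P + 22*P)/(1/32 + P) = -3 + (23*P)/(1/32 + P) = -3 + 23*P/(1/32 + P))
m(Q)*s(-5, 4) = ((-3 + 640*(22/61))/(1 + 32*(22/61)))*(4 - 5) = ((-3 + 14080/61)/(1 + 704/61))*(-1) = ((13897/61)/(765/61))*(-1) = ((61/765)*(13897/61))*(-1) = (13897/765)*(-1) = -13897/765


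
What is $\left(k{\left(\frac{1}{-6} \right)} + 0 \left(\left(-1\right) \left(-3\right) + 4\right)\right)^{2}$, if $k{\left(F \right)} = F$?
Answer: $\frac{1}{36} \approx 0.027778$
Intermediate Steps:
$\left(k{\left(\frac{1}{-6} \right)} + 0 \left(\left(-1\right) \left(-3\right) + 4\right)\right)^{2} = \left(\frac{1}{-6} + 0 \left(\left(-1\right) \left(-3\right) + 4\right)\right)^{2} = \left(- \frac{1}{6} + 0 \left(3 + 4\right)\right)^{2} = \left(- \frac{1}{6} + 0 \cdot 7\right)^{2} = \left(- \frac{1}{6} + 0\right)^{2} = \left(- \frac{1}{6}\right)^{2} = \frac{1}{36}$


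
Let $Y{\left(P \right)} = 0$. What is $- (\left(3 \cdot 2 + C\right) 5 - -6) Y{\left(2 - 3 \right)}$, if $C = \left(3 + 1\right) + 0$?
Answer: $0$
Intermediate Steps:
$C = 4$ ($C = 4 + 0 = 4$)
$- (\left(3 \cdot 2 + C\right) 5 - -6) Y{\left(2 - 3 \right)} = - (\left(3 \cdot 2 + 4\right) 5 - -6) 0 = - (\left(6 + 4\right) 5 + 6) 0 = - (10 \cdot 5 + 6) 0 = - (50 + 6) 0 = \left(-1\right) 56 \cdot 0 = \left(-56\right) 0 = 0$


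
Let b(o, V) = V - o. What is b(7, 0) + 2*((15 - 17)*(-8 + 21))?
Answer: -59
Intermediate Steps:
b(7, 0) + 2*((15 - 17)*(-8 + 21)) = (0 - 1*7) + 2*((15 - 17)*(-8 + 21)) = (0 - 7) + 2*(-2*13) = -7 + 2*(-26) = -7 - 52 = -59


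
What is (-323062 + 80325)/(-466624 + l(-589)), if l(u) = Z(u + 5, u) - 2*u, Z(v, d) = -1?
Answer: 242737/465447 ≈ 0.52151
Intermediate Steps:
l(u) = -1 - 2*u
(-323062 + 80325)/(-466624 + l(-589)) = (-323062 + 80325)/(-466624 + (-1 - 2*(-589))) = -242737/(-466624 + (-1 + 1178)) = -242737/(-466624 + 1177) = -242737/(-465447) = -242737*(-1/465447) = 242737/465447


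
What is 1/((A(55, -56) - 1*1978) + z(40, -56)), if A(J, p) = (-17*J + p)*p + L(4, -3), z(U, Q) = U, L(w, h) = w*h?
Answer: 1/53546 ≈ 1.8676e-5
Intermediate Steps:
L(w, h) = h*w
A(J, p) = -12 + p*(p - 17*J) (A(J, p) = (-17*J + p)*p - 3*4 = (p - 17*J)*p - 12 = p*(p - 17*J) - 12 = -12 + p*(p - 17*J))
1/((A(55, -56) - 1*1978) + z(40, -56)) = 1/(((-12 + (-56)² - 17*55*(-56)) - 1*1978) + 40) = 1/(((-12 + 3136 + 52360) - 1978) + 40) = 1/((55484 - 1978) + 40) = 1/(53506 + 40) = 1/53546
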